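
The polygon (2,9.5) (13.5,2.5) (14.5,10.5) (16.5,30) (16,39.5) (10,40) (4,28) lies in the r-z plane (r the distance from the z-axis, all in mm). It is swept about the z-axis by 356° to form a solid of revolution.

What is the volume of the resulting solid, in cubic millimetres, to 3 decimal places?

Profile (r,z), 7 vertices: (2,9.5) (13.5,2.5) (14.5,10.5) (16.5,30) (16,39.5) (10,40) (4,28)
edge 0: (2,9.5)→(13.5,2.5)  cross = 2·2.5 − 13.5·9.5 = -123.2500; (r_i+r_j)·cross = 15.5·-123.2500 = -1910.3750
edge 1: (13.5,2.5)→(14.5,10.5)  cross = 13.5·10.5 − 14.5·2.5 = 105.5000; (r_i+r_j)·cross = 28·105.5000 = 2954.0000
edge 2: (14.5,10.5)→(16.5,30)  cross = 14.5·30 − 16.5·10.5 = 261.7500; (r_i+r_j)·cross = 31·261.7500 = 8114.2500
edge 3: (16.5,30)→(16,39.5)  cross = 16.5·39.5 − 16·30 = 171.7500; (r_i+r_j)·cross = 32.5·171.7500 = 5581.8750
edge 4: (16,39.5)→(10,40)  cross = 16·40 − 10·39.5 = 245.0000; (r_i+r_j)·cross = 26·245.0000 = 6370.0000
edge 5: (10,40)→(4,28)  cross = 10·28 − 4·40 = 120.0000; (r_i+r_j)·cross = 14·120.0000 = 1680.0000
edge 6: (4,28)→(2,9.5)  cross = 4·9.5 − 2·28 = -18.0000; (r_i+r_j)·cross = 6·-18.0000 = -108.0000
Σcross = 762.7500 → A = |Σcross|/2 = 381.3750 mm²
Σ(r_i+r_j)·cross = 22681.7500 → first moment M = |Σ|/6 = 3780.2917
R_c = M/A = 3780.2917/381.3750 = 9.9123 mm
θ = 356° = 6.213372 rad
V = θ·R_c·A = 6.213372·9.9123·381.3750 = 23488.359 mm³

Volume = 23488.359 mm³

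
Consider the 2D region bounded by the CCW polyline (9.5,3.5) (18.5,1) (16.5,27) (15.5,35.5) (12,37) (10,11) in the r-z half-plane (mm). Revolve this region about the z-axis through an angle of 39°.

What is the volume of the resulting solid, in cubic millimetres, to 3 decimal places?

Profile (r,z), 6 vertices: (9.5,3.5) (18.5,1) (16.5,27) (15.5,35.5) (12,37) (10,11)
edge 0: (9.5,3.5)→(18.5,1)  cross = 9.5·1 − 18.5·3.5 = -55.2500; (r_i+r_j)·cross = 28·-55.2500 = -1547.0000
edge 1: (18.5,1)→(16.5,27)  cross = 18.5·27 − 16.5·1 = 483.0000; (r_i+r_j)·cross = 35·483.0000 = 16905.0000
edge 2: (16.5,27)→(15.5,35.5)  cross = 16.5·35.5 − 15.5·27 = 167.2500; (r_i+r_j)·cross = 32·167.2500 = 5352.0000
edge 3: (15.5,35.5)→(12,37)  cross = 15.5·37 − 12·35.5 = 147.5000; (r_i+r_j)·cross = 27.5·147.5000 = 4056.2500
edge 4: (12,37)→(10,11)  cross = 12·11 − 10·37 = -238.0000; (r_i+r_j)·cross = 22·-238.0000 = -5236.0000
edge 5: (10,11)→(9.5,3.5)  cross = 10·3.5 − 9.5·11 = -69.5000; (r_i+r_j)·cross = 19.5·-69.5000 = -1355.2500
Σcross = 435.0000 → A = |Σcross|/2 = 217.5000 mm²
Σ(r_i+r_j)·cross = 18175.0000 → first moment M = |Σ|/6 = 3029.1667
R_c = M/A = 3029.1667/217.5000 = 13.9272 mm
θ = 39° = 0.680678 rad
V = θ·R_c·A = 0.680678·13.9272·217.5000 = 2061.888 mm³

Volume = 2061.888 mm³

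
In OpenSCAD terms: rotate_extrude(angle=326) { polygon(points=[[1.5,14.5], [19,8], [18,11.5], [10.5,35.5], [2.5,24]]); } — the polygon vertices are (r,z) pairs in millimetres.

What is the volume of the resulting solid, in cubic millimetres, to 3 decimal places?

Profile (r,z), 5 vertices: (1.5,14.5) (19,8) (18,11.5) (10.5,35.5) (2.5,24)
edge 0: (1.5,14.5)→(19,8)  cross = 1.5·8 − 19·14.5 = -263.5000; (r_i+r_j)·cross = 20.5·-263.5000 = -5401.7500
edge 1: (19,8)→(18,11.5)  cross = 19·11.5 − 18·8 = 74.5000; (r_i+r_j)·cross = 37·74.5000 = 2756.5000
edge 2: (18,11.5)→(10.5,35.5)  cross = 18·35.5 − 10.5·11.5 = 518.2500; (r_i+r_j)·cross = 28.5·518.2500 = 14770.1250
edge 3: (10.5,35.5)→(2.5,24)  cross = 10.5·24 − 2.5·35.5 = 163.2500; (r_i+r_j)·cross = 13·163.2500 = 2122.2500
edge 4: (2.5,24)→(1.5,14.5)  cross = 2.5·14.5 − 1.5·24 = 0.2500; (r_i+r_j)·cross = 4·0.2500 = 1.0000
Σcross = 492.7500 → A = |Σcross|/2 = 246.3750 mm²
Σ(r_i+r_j)·cross = 14248.1250 → first moment M = |Σ|/6 = 2374.6875
R_c = M/A = 2374.6875/246.3750 = 9.6385 mm
θ = 326° = 5.689773 rad
V = θ·R_c·A = 5.689773·9.6385·246.3750 = 13511.434 mm³

Volume = 13511.434 mm³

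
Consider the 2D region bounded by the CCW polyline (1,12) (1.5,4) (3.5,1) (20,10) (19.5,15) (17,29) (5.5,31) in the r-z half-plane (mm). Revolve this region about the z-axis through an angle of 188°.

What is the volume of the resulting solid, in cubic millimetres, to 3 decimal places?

Profile (r,z), 7 vertices: (1,12) (1.5,4) (3.5,1) (20,10) (19.5,15) (17,29) (5.5,31)
edge 0: (1,12)→(1.5,4)  cross = 1·4 − 1.5·12 = -14.0000; (r_i+r_j)·cross = 2.5·-14.0000 = -35.0000
edge 1: (1.5,4)→(3.5,1)  cross = 1.5·1 − 3.5·4 = -12.5000; (r_i+r_j)·cross = 5·-12.5000 = -62.5000
edge 2: (3.5,1)→(20,10)  cross = 3.5·10 − 20·1 = 15.0000; (r_i+r_j)·cross = 23.5·15.0000 = 352.5000
edge 3: (20,10)→(19.5,15)  cross = 20·15 − 19.5·10 = 105.0000; (r_i+r_j)·cross = 39.5·105.0000 = 4147.5000
edge 4: (19.5,15)→(17,29)  cross = 19.5·29 − 17·15 = 310.5000; (r_i+r_j)·cross = 36.5·310.5000 = 11333.2500
edge 5: (17,29)→(5.5,31)  cross = 17·31 − 5.5·29 = 367.5000; (r_i+r_j)·cross = 22.5·367.5000 = 8268.7500
edge 6: (5.5,31)→(1,12)  cross = 5.5·12 − 1·31 = 35.0000; (r_i+r_j)·cross = 6.5·35.0000 = 227.5000
Σcross = 806.5000 → A = |Σcross|/2 = 403.2500 mm²
Σ(r_i+r_j)·cross = 24232.0000 → first moment M = |Σ|/6 = 4038.6667
R_c = M/A = 4038.6667/403.2500 = 10.0153 mm
θ = 188° = 3.281219 rad
V = θ·R_c·A = 3.281219·10.0153·403.2500 = 13251.750 mm³

Volume = 13251.750 mm³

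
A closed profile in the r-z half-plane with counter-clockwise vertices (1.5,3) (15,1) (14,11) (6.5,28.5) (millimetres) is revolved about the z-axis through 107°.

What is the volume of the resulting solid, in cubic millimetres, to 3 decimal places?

Profile (r,z), 4 vertices: (1.5,3) (15,1) (14,11) (6.5,28.5)
edge 0: (1.5,3)→(15,1)  cross = 1.5·1 − 15·3 = -43.5000; (r_i+r_j)·cross = 16.5·-43.5000 = -717.7500
edge 1: (15,1)→(14,11)  cross = 15·11 − 14·1 = 151.0000; (r_i+r_j)·cross = 29·151.0000 = 4379.0000
edge 2: (14,11)→(6.5,28.5)  cross = 14·28.5 − 6.5·11 = 327.5000; (r_i+r_j)·cross = 20.5·327.5000 = 6713.7500
edge 3: (6.5,28.5)→(1.5,3)  cross = 6.5·3 − 1.5·28.5 = -23.2500; (r_i+r_j)·cross = 8·-23.2500 = -186.0000
Σcross = 411.7500 → A = |Σcross|/2 = 205.8750 mm²
Σ(r_i+r_j)·cross = 10189.0000 → first moment M = |Σ|/6 = 1698.1667
R_c = M/A = 1698.1667/205.8750 = 8.2485 mm
θ = 107° = 1.867502 rad
V = θ·R_c·A = 1.867502·8.2485·205.8750 = 3171.330 mm³

Volume = 3171.330 mm³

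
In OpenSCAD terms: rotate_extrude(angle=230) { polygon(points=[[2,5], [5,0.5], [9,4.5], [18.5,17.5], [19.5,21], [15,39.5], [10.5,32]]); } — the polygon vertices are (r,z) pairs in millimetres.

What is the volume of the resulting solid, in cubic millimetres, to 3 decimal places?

Profile (r,z), 7 vertices: (2,5) (5,0.5) (9,4.5) (18.5,17.5) (19.5,21) (15,39.5) (10.5,32)
edge 0: (2,5)→(5,0.5)  cross = 2·0.5 − 5·5 = -24.0000; (r_i+r_j)·cross = 7·-24.0000 = -168.0000
edge 1: (5,0.5)→(9,4.5)  cross = 5·4.5 − 9·0.5 = 18.0000; (r_i+r_j)·cross = 14·18.0000 = 252.0000
edge 2: (9,4.5)→(18.5,17.5)  cross = 9·17.5 − 18.5·4.5 = 74.2500; (r_i+r_j)·cross = 27.5·74.2500 = 2041.8750
edge 3: (18.5,17.5)→(19.5,21)  cross = 18.5·21 − 19.5·17.5 = 47.2500; (r_i+r_j)·cross = 38·47.2500 = 1795.5000
edge 4: (19.5,21)→(15,39.5)  cross = 19.5·39.5 − 15·21 = 455.2500; (r_i+r_j)·cross = 34.5·455.2500 = 15706.1250
edge 5: (15,39.5)→(10.5,32)  cross = 15·32 − 10.5·39.5 = 65.2500; (r_i+r_j)·cross = 25.5·65.2500 = 1663.8750
edge 6: (10.5,32)→(2,5)  cross = 10.5·5 − 2·32 = -11.5000; (r_i+r_j)·cross = 12.5·-11.5000 = -143.7500
Σcross = 624.5000 → A = |Σcross|/2 = 312.2500 mm²
Σ(r_i+r_j)·cross = 21147.6250 → first moment M = |Σ|/6 = 3524.6042
R_c = M/A = 3524.6042/312.2500 = 11.2878 mm
θ = 230° = 4.014257 rad
V = θ·R_c·A = 4.014257·11.2878·312.2500 = 14148.668 mm³

Volume = 14148.668 mm³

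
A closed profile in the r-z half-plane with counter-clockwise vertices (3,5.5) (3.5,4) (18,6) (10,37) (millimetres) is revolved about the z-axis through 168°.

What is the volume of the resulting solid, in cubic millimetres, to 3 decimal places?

Volume = 7377.481 mm³

Profile (r,z), 4 vertices: (3,5.5) (3.5,4) (18,6) (10,37)
edge 0: (3,5.5)→(3.5,4)  cross = 3·4 − 3.5·5.5 = -7.2500; (r_i+r_j)·cross = 6.5·-7.2500 = -47.1250
edge 1: (3.5,4)→(18,6)  cross = 3.5·6 − 18·4 = -51.0000; (r_i+r_j)·cross = 21.5·-51.0000 = -1096.5000
edge 2: (18,6)→(10,37)  cross = 18·37 − 10·6 = 606.0000; (r_i+r_j)·cross = 28·606.0000 = 16968.0000
edge 3: (10,37)→(3,5.5)  cross = 10·5.5 − 3·37 = -56.0000; (r_i+r_j)·cross = 13·-56.0000 = -728.0000
Σcross = 491.7500 → A = |Σcross|/2 = 245.8750 mm²
Σ(r_i+r_j)·cross = 15096.3750 → first moment M = |Σ|/6 = 2516.0625
R_c = M/A = 2516.0625/245.8750 = 10.2331 mm
θ = 168° = 2.932153 rad
V = θ·R_c·A = 2.932153·10.2331·245.8750 = 7377.481 mm³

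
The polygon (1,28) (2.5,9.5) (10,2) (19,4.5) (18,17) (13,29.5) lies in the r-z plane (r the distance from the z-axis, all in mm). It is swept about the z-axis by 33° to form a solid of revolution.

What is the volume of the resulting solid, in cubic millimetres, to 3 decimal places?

Volume = 2122.720 mm³

Profile (r,z), 6 vertices: (1,28) (2.5,9.5) (10,2) (19,4.5) (18,17) (13,29.5)
edge 0: (1,28)→(2.5,9.5)  cross = 1·9.5 − 2.5·28 = -60.5000; (r_i+r_j)·cross = 3.5·-60.5000 = -211.7500
edge 1: (2.5,9.5)→(10,2)  cross = 2.5·2 − 10·9.5 = -90.0000; (r_i+r_j)·cross = 12.5·-90.0000 = -1125.0000
edge 2: (10,2)→(19,4.5)  cross = 10·4.5 − 19·2 = 7.0000; (r_i+r_j)·cross = 29·7.0000 = 203.0000
edge 3: (19,4.5)→(18,17)  cross = 19·17 − 18·4.5 = 242.0000; (r_i+r_j)·cross = 37·242.0000 = 8954.0000
edge 4: (18,17)→(13,29.5)  cross = 18·29.5 − 13·17 = 310.0000; (r_i+r_j)·cross = 31·310.0000 = 9610.0000
edge 5: (13,29.5)→(1,28)  cross = 13·28 − 1·29.5 = 334.5000; (r_i+r_j)·cross = 14·334.5000 = 4683.0000
Σcross = 743.0000 → A = |Σcross|/2 = 371.5000 mm²
Σ(r_i+r_j)·cross = 22113.2500 → first moment M = |Σ|/6 = 3685.5417
R_c = M/A = 3685.5417/371.5000 = 9.9207 mm
θ = 33° = 0.575959 rad
V = θ·R_c·A = 0.575959·9.9207·371.5000 = 2122.720 mm³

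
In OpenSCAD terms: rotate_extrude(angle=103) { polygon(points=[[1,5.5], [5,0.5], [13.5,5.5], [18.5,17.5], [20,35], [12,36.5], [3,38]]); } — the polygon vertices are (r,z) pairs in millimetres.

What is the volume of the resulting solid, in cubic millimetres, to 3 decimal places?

Volume = 9291.394 mm³

Profile (r,z), 7 vertices: (1,5.5) (5,0.5) (13.5,5.5) (18.5,17.5) (20,35) (12,36.5) (3,38)
edge 0: (1,5.5)→(5,0.5)  cross = 1·0.5 − 5·5.5 = -27.0000; (r_i+r_j)·cross = 6·-27.0000 = -162.0000
edge 1: (5,0.5)→(13.5,5.5)  cross = 5·5.5 − 13.5·0.5 = 20.7500; (r_i+r_j)·cross = 18.5·20.7500 = 383.8750
edge 2: (13.5,5.5)→(18.5,17.5)  cross = 13.5·17.5 − 18.5·5.5 = 134.5000; (r_i+r_j)·cross = 32·134.5000 = 4304.0000
edge 3: (18.5,17.5)→(20,35)  cross = 18.5·35 − 20·17.5 = 297.5000; (r_i+r_j)·cross = 38.5·297.5000 = 11453.7500
edge 4: (20,35)→(12,36.5)  cross = 20·36.5 − 12·35 = 310.0000; (r_i+r_j)·cross = 32·310.0000 = 9920.0000
edge 5: (12,36.5)→(3,38)  cross = 12·38 − 3·36.5 = 346.5000; (r_i+r_j)·cross = 15·346.5000 = 5197.5000
edge 6: (3,38)→(1,5.5)  cross = 3·5.5 − 1·38 = -21.5000; (r_i+r_j)·cross = 4·-21.5000 = -86.0000
Σcross = 1060.7500 → A = |Σcross|/2 = 530.3750 mm²
Σ(r_i+r_j)·cross = 31011.1250 → first moment M = |Σ|/6 = 5168.5208
R_c = M/A = 5168.5208/530.3750 = 9.7450 mm
θ = 103° = 1.797689 rad
V = θ·R_c·A = 1.797689·9.7450·530.3750 = 9291.394 mm³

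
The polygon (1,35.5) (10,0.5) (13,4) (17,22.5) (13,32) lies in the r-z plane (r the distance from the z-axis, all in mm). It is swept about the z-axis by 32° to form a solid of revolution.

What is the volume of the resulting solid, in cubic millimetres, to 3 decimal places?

Profile (r,z), 5 vertices: (1,35.5) (10,0.5) (13,4) (17,22.5) (13,32)
edge 0: (1,35.5)→(10,0.5)  cross = 1·0.5 − 10·35.5 = -354.5000; (r_i+r_j)·cross = 11·-354.5000 = -3899.5000
edge 1: (10,0.5)→(13,4)  cross = 10·4 − 13·0.5 = 33.5000; (r_i+r_j)·cross = 23·33.5000 = 770.5000
edge 2: (13,4)→(17,22.5)  cross = 13·22.5 − 17·4 = 224.5000; (r_i+r_j)·cross = 30·224.5000 = 6735.0000
edge 3: (17,22.5)→(13,32)  cross = 17·32 − 13·22.5 = 251.5000; (r_i+r_j)·cross = 30·251.5000 = 7545.0000
edge 4: (13,32)→(1,35.5)  cross = 13·35.5 − 1·32 = 429.5000; (r_i+r_j)·cross = 14·429.5000 = 6013.0000
Σcross = 584.5000 → A = |Σcross|/2 = 292.2500 mm²
Σ(r_i+r_j)·cross = 17164.0000 → first moment M = |Σ|/6 = 2860.6667
R_c = M/A = 2860.6667/292.2500 = 9.7884 mm
θ = 32° = 0.558505 rad
V = θ·R_c·A = 0.558505·9.7884·292.2500 = 1597.698 mm³

Volume = 1597.698 mm³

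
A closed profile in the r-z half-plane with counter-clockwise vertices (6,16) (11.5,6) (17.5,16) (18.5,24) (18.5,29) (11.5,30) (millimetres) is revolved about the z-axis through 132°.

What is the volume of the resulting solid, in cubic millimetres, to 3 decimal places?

Volume = 5491.766 mm³

Profile (r,z), 6 vertices: (6,16) (11.5,6) (17.5,16) (18.5,24) (18.5,29) (11.5,30)
edge 0: (6,16)→(11.5,6)  cross = 6·6 − 11.5·16 = -148.0000; (r_i+r_j)·cross = 17.5·-148.0000 = -2590.0000
edge 1: (11.5,6)→(17.5,16)  cross = 11.5·16 − 17.5·6 = 79.0000; (r_i+r_j)·cross = 29·79.0000 = 2291.0000
edge 2: (17.5,16)→(18.5,24)  cross = 17.5·24 − 18.5·16 = 124.0000; (r_i+r_j)·cross = 36·124.0000 = 4464.0000
edge 3: (18.5,24)→(18.5,29)  cross = 18.5·29 − 18.5·24 = 92.5000; (r_i+r_j)·cross = 37·92.5000 = 3422.5000
edge 4: (18.5,29)→(11.5,30)  cross = 18.5·30 − 11.5·29 = 221.5000; (r_i+r_j)·cross = 30·221.5000 = 6645.0000
edge 5: (11.5,30)→(6,16)  cross = 11.5·16 − 6·30 = 4.0000; (r_i+r_j)·cross = 17.5·4.0000 = 70.0000
Σcross = 373.0000 → A = |Σcross|/2 = 186.5000 mm²
Σ(r_i+r_j)·cross = 14302.5000 → first moment M = |Σ|/6 = 2383.7500
R_c = M/A = 2383.7500/186.5000 = 12.7815 mm
θ = 132° = 2.303835 rad
V = θ·R_c·A = 2.303835·12.7815·186.5000 = 5491.766 mm³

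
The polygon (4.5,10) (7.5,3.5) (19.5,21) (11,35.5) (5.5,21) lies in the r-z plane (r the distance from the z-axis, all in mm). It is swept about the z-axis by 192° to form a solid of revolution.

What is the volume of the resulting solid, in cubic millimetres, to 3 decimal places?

Volume = 8914.723 mm³

Profile (r,z), 5 vertices: (4.5,10) (7.5,3.5) (19.5,21) (11,35.5) (5.5,21)
edge 0: (4.5,10)→(7.5,3.5)  cross = 4.5·3.5 − 7.5·10 = -59.2500; (r_i+r_j)·cross = 12·-59.2500 = -711.0000
edge 1: (7.5,3.5)→(19.5,21)  cross = 7.5·21 − 19.5·3.5 = 89.2500; (r_i+r_j)·cross = 27·89.2500 = 2409.7500
edge 2: (19.5,21)→(11,35.5)  cross = 19.5·35.5 − 11·21 = 461.2500; (r_i+r_j)·cross = 30.5·461.2500 = 14068.1250
edge 3: (11,35.5)→(5.5,21)  cross = 11·21 − 5.5·35.5 = 35.7500; (r_i+r_j)·cross = 16.5·35.7500 = 589.8750
edge 4: (5.5,21)→(4.5,10)  cross = 5.5·10 − 4.5·21 = -39.5000; (r_i+r_j)·cross = 10·-39.5000 = -395.0000
Σcross = 487.5000 → A = |Σcross|/2 = 243.7500 mm²
Σ(r_i+r_j)·cross = 15961.7500 → first moment M = |Σ|/6 = 2660.2917
R_c = M/A = 2660.2917/243.7500 = 10.9140 mm
θ = 192° = 3.351032 rad
V = θ·R_c·A = 3.351032·10.9140·243.7500 = 8914.723 mm³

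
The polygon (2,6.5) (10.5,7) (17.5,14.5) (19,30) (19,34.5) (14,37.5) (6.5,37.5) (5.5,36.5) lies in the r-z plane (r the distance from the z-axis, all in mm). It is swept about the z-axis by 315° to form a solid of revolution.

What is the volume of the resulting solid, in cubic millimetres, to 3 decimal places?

Volume = 23770.943 mm³

Profile (r,z), 8 vertices: (2,6.5) (10.5,7) (17.5,14.5) (19,30) (19,34.5) (14,37.5) (6.5,37.5) (5.5,36.5)
edge 0: (2,6.5)→(10.5,7)  cross = 2·7 − 10.5·6.5 = -54.2500; (r_i+r_j)·cross = 12.5·-54.2500 = -678.1250
edge 1: (10.5,7)→(17.5,14.5)  cross = 10.5·14.5 − 17.5·7 = 29.7500; (r_i+r_j)·cross = 28·29.7500 = 833.0000
edge 2: (17.5,14.5)→(19,30)  cross = 17.5·30 − 19·14.5 = 249.5000; (r_i+r_j)·cross = 36.5·249.5000 = 9106.7500
edge 3: (19,30)→(19,34.5)  cross = 19·34.5 − 19·30 = 85.5000; (r_i+r_j)·cross = 38·85.5000 = 3249.0000
edge 4: (19,34.5)→(14,37.5)  cross = 19·37.5 − 14·34.5 = 229.5000; (r_i+r_j)·cross = 33·229.5000 = 7573.5000
edge 5: (14,37.5)→(6.5,37.5)  cross = 14·37.5 − 6.5·37.5 = 281.2500; (r_i+r_j)·cross = 20.5·281.2500 = 5765.6250
edge 6: (6.5,37.5)→(5.5,36.5)  cross = 6.5·36.5 − 5.5·37.5 = 31.0000; (r_i+r_j)·cross = 12·31.0000 = 372.0000
edge 7: (5.5,36.5)→(2,6.5)  cross = 5.5·6.5 − 2·36.5 = -37.2500; (r_i+r_j)·cross = 7.5·-37.2500 = -279.3750
Σcross = 815.0000 → A = |Σcross|/2 = 407.5000 mm²
Σ(r_i+r_j)·cross = 25942.3750 → first moment M = |Σ|/6 = 4323.7292
R_c = M/A = 4323.7292/407.5000 = 10.6104 mm
θ = 315° = 5.497787 rad
V = θ·R_c·A = 5.497787·10.6104·407.5000 = 23770.943 mm³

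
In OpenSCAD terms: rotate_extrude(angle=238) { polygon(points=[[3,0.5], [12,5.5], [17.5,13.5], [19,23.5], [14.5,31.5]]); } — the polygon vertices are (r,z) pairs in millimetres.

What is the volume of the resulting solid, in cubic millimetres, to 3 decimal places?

Profile (r,z), 5 vertices: (3,0.5) (12,5.5) (17.5,13.5) (19,23.5) (14.5,31.5)
edge 0: (3,0.5)→(12,5.5)  cross = 3·5.5 − 12·0.5 = 10.5000; (r_i+r_j)·cross = 15·10.5000 = 157.5000
edge 1: (12,5.5)→(17.5,13.5)  cross = 12·13.5 − 17.5·5.5 = 65.7500; (r_i+r_j)·cross = 29.5·65.7500 = 1939.6250
edge 2: (17.5,13.5)→(19,23.5)  cross = 17.5·23.5 − 19·13.5 = 154.7500; (r_i+r_j)·cross = 36.5·154.7500 = 5648.3750
edge 3: (19,23.5)→(14.5,31.5)  cross = 19·31.5 − 14.5·23.5 = 257.7500; (r_i+r_j)·cross = 33.5·257.7500 = 8634.6250
edge 4: (14.5,31.5)→(3,0.5)  cross = 14.5·0.5 − 3·31.5 = -87.2500; (r_i+r_j)·cross = 17.5·-87.2500 = -1526.8750
Σcross = 401.5000 → A = |Σcross|/2 = 200.7500 mm²
Σ(r_i+r_j)·cross = 14853.2500 → first moment M = |Σ|/6 = 2475.5417
R_c = M/A = 2475.5417/200.7500 = 12.3315 mm
θ = 238° = 4.153884 rad
V = θ·R_c·A = 4.153884·12.3315·200.7500 = 10283.112 mm³

Volume = 10283.112 mm³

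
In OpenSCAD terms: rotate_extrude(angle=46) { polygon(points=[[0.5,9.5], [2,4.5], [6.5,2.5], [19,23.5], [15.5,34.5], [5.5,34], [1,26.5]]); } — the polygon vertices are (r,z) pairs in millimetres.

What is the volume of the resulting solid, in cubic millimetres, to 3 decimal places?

Volume = 2714.575 mm³

Profile (r,z), 7 vertices: (0.5,9.5) (2,4.5) (6.5,2.5) (19,23.5) (15.5,34.5) (5.5,34) (1,26.5)
edge 0: (0.5,9.5)→(2,4.5)  cross = 0.5·4.5 − 2·9.5 = -16.7500; (r_i+r_j)·cross = 2.5·-16.7500 = -41.8750
edge 1: (2,4.5)→(6.5,2.5)  cross = 2·2.5 − 6.5·4.5 = -24.2500; (r_i+r_j)·cross = 8.5·-24.2500 = -206.1250
edge 2: (6.5,2.5)→(19,23.5)  cross = 6.5·23.5 − 19·2.5 = 105.2500; (r_i+r_j)·cross = 25.5·105.2500 = 2683.8750
edge 3: (19,23.5)→(15.5,34.5)  cross = 19·34.5 − 15.5·23.5 = 291.2500; (r_i+r_j)·cross = 34.5·291.2500 = 10048.1250
edge 4: (15.5,34.5)→(5.5,34)  cross = 15.5·34 − 5.5·34.5 = 337.2500; (r_i+r_j)·cross = 21·337.2500 = 7082.2500
edge 5: (5.5,34)→(1,26.5)  cross = 5.5·26.5 − 1·34 = 111.7500; (r_i+r_j)·cross = 6.5·111.7500 = 726.3750
edge 6: (1,26.5)→(0.5,9.5)  cross = 1·9.5 − 0.5·26.5 = -3.7500; (r_i+r_j)·cross = 1.5·-3.7500 = -5.6250
Σcross = 800.7500 → A = |Σcross|/2 = 400.3750 mm²
Σ(r_i+r_j)·cross = 20287.0000 → first moment M = |Σ|/6 = 3381.1667
R_c = M/A = 3381.1667/400.3750 = 8.4450 mm
θ = 46° = 0.802851 rad
V = θ·R_c·A = 0.802851·8.4450·400.3750 = 2714.575 mm³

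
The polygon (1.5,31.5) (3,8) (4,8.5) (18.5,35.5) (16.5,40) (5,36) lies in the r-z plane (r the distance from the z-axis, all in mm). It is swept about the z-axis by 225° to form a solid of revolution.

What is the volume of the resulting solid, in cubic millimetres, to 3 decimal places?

Volume = 9020.707 mm³

Profile (r,z), 6 vertices: (1.5,31.5) (3,8) (4,8.5) (18.5,35.5) (16.5,40) (5,36)
edge 0: (1.5,31.5)→(3,8)  cross = 1.5·8 − 3·31.5 = -82.5000; (r_i+r_j)·cross = 4.5·-82.5000 = -371.2500
edge 1: (3,8)→(4,8.5)  cross = 3·8.5 − 4·8 = -6.5000; (r_i+r_j)·cross = 7·-6.5000 = -45.5000
edge 2: (4,8.5)→(18.5,35.5)  cross = 4·35.5 − 18.5·8.5 = -15.2500; (r_i+r_j)·cross = 22.5·-15.2500 = -343.1250
edge 3: (18.5,35.5)→(16.5,40)  cross = 18.5·40 − 16.5·35.5 = 154.2500; (r_i+r_j)·cross = 35·154.2500 = 5398.7500
edge 4: (16.5,40)→(5,36)  cross = 16.5·36 − 5·40 = 394.0000; (r_i+r_j)·cross = 21.5·394.0000 = 8471.0000
edge 5: (5,36)→(1.5,31.5)  cross = 5·31.5 − 1.5·36 = 103.5000; (r_i+r_j)·cross = 6.5·103.5000 = 672.7500
Σcross = 547.5000 → A = |Σcross|/2 = 273.7500 mm²
Σ(r_i+r_j)·cross = 13782.6250 → first moment M = |Σ|/6 = 2297.1042
R_c = M/A = 2297.1042/273.7500 = 8.3912 mm
θ = 225° = 3.926991 rad
V = θ·R_c·A = 3.926991·8.3912·273.7500 = 9020.707 mm³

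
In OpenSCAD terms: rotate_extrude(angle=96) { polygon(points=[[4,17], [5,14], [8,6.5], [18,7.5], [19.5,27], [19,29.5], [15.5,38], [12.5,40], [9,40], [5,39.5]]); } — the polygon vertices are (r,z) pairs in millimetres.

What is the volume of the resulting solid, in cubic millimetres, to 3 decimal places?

Profile (r,z), 10 vertices: (4,17) (5,14) (8,6.5) (18,7.5) (19.5,27) (19,29.5) (15.5,38) (12.5,40) (9,40) (5,39.5)
edge 0: (4,17)→(5,14)  cross = 4·14 − 5·17 = -29.0000; (r_i+r_j)·cross = 9·-29.0000 = -261.0000
edge 1: (5,14)→(8,6.5)  cross = 5·6.5 − 8·14 = -79.5000; (r_i+r_j)·cross = 13·-79.5000 = -1033.5000
edge 2: (8,6.5)→(18,7.5)  cross = 8·7.5 − 18·6.5 = -57.0000; (r_i+r_j)·cross = 26·-57.0000 = -1482.0000
edge 3: (18,7.5)→(19.5,27)  cross = 18·27 − 19.5·7.5 = 339.7500; (r_i+r_j)·cross = 37.5·339.7500 = 12740.6250
edge 4: (19.5,27)→(19,29.5)  cross = 19.5·29.5 − 19·27 = 62.2500; (r_i+r_j)·cross = 38.5·62.2500 = 2396.6250
edge 5: (19,29.5)→(15.5,38)  cross = 19·38 − 15.5·29.5 = 264.7500; (r_i+r_j)·cross = 34.5·264.7500 = 9133.8750
edge 6: (15.5,38)→(12.5,40)  cross = 15.5·40 − 12.5·38 = 145.0000; (r_i+r_j)·cross = 28·145.0000 = 4060.0000
edge 7: (12.5,40)→(9,40)  cross = 12.5·40 − 9·40 = 140.0000; (r_i+r_j)·cross = 21.5·140.0000 = 3010.0000
edge 8: (9,40)→(5,39.5)  cross = 9·39.5 − 5·40 = 155.5000; (r_i+r_j)·cross = 14·155.5000 = 2177.0000
edge 9: (5,39.5)→(4,17)  cross = 5·17 − 4·39.5 = -73.0000; (r_i+r_j)·cross = 9·-73.0000 = -657.0000
Σcross = 868.7500 → A = |Σcross|/2 = 434.3750 mm²
Σ(r_i+r_j)·cross = 30084.6250 → first moment M = |Σ|/6 = 5014.1042
R_c = M/A = 5014.1042/434.3750 = 11.5433 mm
θ = 96° = 1.675516 rad
V = θ·R_c·A = 1.675516·11.5433·434.3750 = 8401.212 mm³

Volume = 8401.212 mm³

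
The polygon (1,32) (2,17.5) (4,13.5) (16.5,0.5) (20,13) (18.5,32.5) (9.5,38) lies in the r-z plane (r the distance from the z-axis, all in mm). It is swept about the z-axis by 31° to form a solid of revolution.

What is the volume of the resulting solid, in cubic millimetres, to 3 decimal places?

Volume = 2898.157 mm³

Profile (r,z), 7 vertices: (1,32) (2,17.5) (4,13.5) (16.5,0.5) (20,13) (18.5,32.5) (9.5,38)
edge 0: (1,32)→(2,17.5)  cross = 1·17.5 − 2·32 = -46.5000; (r_i+r_j)·cross = 3·-46.5000 = -139.5000
edge 1: (2,17.5)→(4,13.5)  cross = 2·13.5 − 4·17.5 = -43.0000; (r_i+r_j)·cross = 6·-43.0000 = -258.0000
edge 2: (4,13.5)→(16.5,0.5)  cross = 4·0.5 − 16.5·13.5 = -220.7500; (r_i+r_j)·cross = 20.5·-220.7500 = -4525.3750
edge 3: (16.5,0.5)→(20,13)  cross = 16.5·13 − 20·0.5 = 204.5000; (r_i+r_j)·cross = 36.5·204.5000 = 7464.2500
edge 4: (20,13)→(18.5,32.5)  cross = 20·32.5 − 18.5·13 = 409.5000; (r_i+r_j)·cross = 38.5·409.5000 = 15765.7500
edge 5: (18.5,32.5)→(9.5,38)  cross = 18.5·38 − 9.5·32.5 = 394.2500; (r_i+r_j)·cross = 28·394.2500 = 11039.0000
edge 6: (9.5,38)→(1,32)  cross = 9.5·32 − 1·38 = 266.0000; (r_i+r_j)·cross = 10.5·266.0000 = 2793.0000
Σcross = 964.0000 → A = |Σcross|/2 = 482.0000 mm²
Σ(r_i+r_j)·cross = 32139.1250 → first moment M = |Σ|/6 = 5356.5208
R_c = M/A = 5356.5208/482.0000 = 11.1131 mm
θ = 31° = 0.541052 rad
V = θ·R_c·A = 0.541052·11.1131·482.0000 = 2898.157 mm³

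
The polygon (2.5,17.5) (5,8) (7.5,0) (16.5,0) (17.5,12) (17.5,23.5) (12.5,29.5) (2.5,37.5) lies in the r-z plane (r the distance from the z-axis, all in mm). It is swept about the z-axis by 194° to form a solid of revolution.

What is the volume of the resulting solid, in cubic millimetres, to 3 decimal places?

Volume = 14034.434 mm³

Profile (r,z), 8 vertices: (2.5,17.5) (5,8) (7.5,0) (16.5,0) (17.5,12) (17.5,23.5) (12.5,29.5) (2.5,37.5)
edge 0: (2.5,17.5)→(5,8)  cross = 2.5·8 − 5·17.5 = -67.5000; (r_i+r_j)·cross = 7.5·-67.5000 = -506.2500
edge 1: (5,8)→(7.5,0)  cross = 5·0 − 7.5·8 = -60.0000; (r_i+r_j)·cross = 12.5·-60.0000 = -750.0000
edge 2: (7.5,0)→(16.5,0)  cross = 7.5·0 − 16.5·0 = 0.0000; (r_i+r_j)·cross = 24·0.0000 = 0.0000
edge 3: (16.5,0)→(17.5,12)  cross = 16.5·12 − 17.5·0 = 198.0000; (r_i+r_j)·cross = 34·198.0000 = 6732.0000
edge 4: (17.5,12)→(17.5,23.5)  cross = 17.5·23.5 − 17.5·12 = 201.2500; (r_i+r_j)·cross = 35·201.2500 = 7043.7500
edge 5: (17.5,23.5)→(12.5,29.5)  cross = 17.5·29.5 − 12.5·23.5 = 222.5000; (r_i+r_j)·cross = 30·222.5000 = 6675.0000
edge 6: (12.5,29.5)→(2.5,37.5)  cross = 12.5·37.5 − 2.5·29.5 = 395.0000; (r_i+r_j)·cross = 15·395.0000 = 5925.0000
edge 7: (2.5,37.5)→(2.5,17.5)  cross = 2.5·17.5 − 2.5·37.5 = -50.0000; (r_i+r_j)·cross = 5·-50.0000 = -250.0000
Σcross = 839.2500 → A = |Σcross|/2 = 419.6250 mm²
Σ(r_i+r_j)·cross = 24869.5000 → first moment M = |Σ|/6 = 4144.9167
R_c = M/A = 4144.9167/419.6250 = 9.8777 mm
θ = 194° = 3.385939 rad
V = θ·R_c·A = 3.385939·9.8777·419.6250 = 14034.434 mm³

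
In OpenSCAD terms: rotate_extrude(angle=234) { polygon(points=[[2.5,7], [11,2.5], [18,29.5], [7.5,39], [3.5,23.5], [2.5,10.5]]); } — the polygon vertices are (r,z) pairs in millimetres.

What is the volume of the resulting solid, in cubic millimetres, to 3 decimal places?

Profile (r,z), 6 vertices: (2.5,7) (11,2.5) (18,29.5) (7.5,39) (3.5,23.5) (2.5,10.5)
edge 0: (2.5,7)→(11,2.5)  cross = 2.5·2.5 − 11·7 = -70.7500; (r_i+r_j)·cross = 13.5·-70.7500 = -955.1250
edge 1: (11,2.5)→(18,29.5)  cross = 11·29.5 − 18·2.5 = 279.5000; (r_i+r_j)·cross = 29·279.5000 = 8105.5000
edge 2: (18,29.5)→(7.5,39)  cross = 18·39 − 7.5·29.5 = 480.7500; (r_i+r_j)·cross = 25.5·480.7500 = 12259.1250
edge 3: (7.5,39)→(3.5,23.5)  cross = 7.5·23.5 − 3.5·39 = 39.7500; (r_i+r_j)·cross = 11·39.7500 = 437.2500
edge 4: (3.5,23.5)→(2.5,10.5)  cross = 3.5·10.5 − 2.5·23.5 = -22.0000; (r_i+r_j)·cross = 6·-22.0000 = -132.0000
edge 5: (2.5,10.5)→(2.5,7)  cross = 2.5·7 − 2.5·10.5 = -8.7500; (r_i+r_j)·cross = 5·-8.7500 = -43.7500
Σcross = 698.5000 → A = |Σcross|/2 = 349.2500 mm²
Σ(r_i+r_j)·cross = 19671.0000 → first moment M = |Σ|/6 = 3278.5000
R_c = M/A = 3278.5000/349.2500 = 9.3873 mm
θ = 234° = 4.084070 rad
V = θ·R_c·A = 4.084070·9.3873·349.2500 = 13389.625 mm³

Volume = 13389.625 mm³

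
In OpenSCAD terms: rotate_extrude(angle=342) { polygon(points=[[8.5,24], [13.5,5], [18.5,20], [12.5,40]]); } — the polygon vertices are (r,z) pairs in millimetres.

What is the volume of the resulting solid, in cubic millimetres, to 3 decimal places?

Volume = 13765.569 mm³

Profile (r,z), 4 vertices: (8.5,24) (13.5,5) (18.5,20) (12.5,40)
edge 0: (8.5,24)→(13.5,5)  cross = 8.5·5 − 13.5·24 = -281.5000; (r_i+r_j)·cross = 22·-281.5000 = -6193.0000
edge 1: (13.5,5)→(18.5,20)  cross = 13.5·20 − 18.5·5 = 177.5000; (r_i+r_j)·cross = 32·177.5000 = 5680.0000
edge 2: (18.5,20)→(12.5,40)  cross = 18.5·40 − 12.5·20 = 490.0000; (r_i+r_j)·cross = 31·490.0000 = 15190.0000
edge 3: (12.5,40)→(8.5,24)  cross = 12.5·24 − 8.5·40 = -40.0000; (r_i+r_j)·cross = 21·-40.0000 = -840.0000
Σcross = 346.0000 → A = |Σcross|/2 = 173.0000 mm²
Σ(r_i+r_j)·cross = 13837.0000 → first moment M = |Σ|/6 = 2306.1667
R_c = M/A = 2306.1667/173.0000 = 13.3304 mm
θ = 342° = 5.969026 rad
V = θ·R_c·A = 5.969026·13.3304·173.0000 = 13765.569 mm³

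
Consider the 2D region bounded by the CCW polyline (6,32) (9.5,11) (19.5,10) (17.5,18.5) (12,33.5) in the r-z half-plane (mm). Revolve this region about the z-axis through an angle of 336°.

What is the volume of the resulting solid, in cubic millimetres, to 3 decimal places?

Volume = 13446.488 mm³

Profile (r,z), 5 vertices: (6,32) (9.5,11) (19.5,10) (17.5,18.5) (12,33.5)
edge 0: (6,32)→(9.5,11)  cross = 6·11 − 9.5·32 = -238.0000; (r_i+r_j)·cross = 15.5·-238.0000 = -3689.0000
edge 1: (9.5,11)→(19.5,10)  cross = 9.5·10 − 19.5·11 = -119.5000; (r_i+r_j)·cross = 29·-119.5000 = -3465.5000
edge 2: (19.5,10)→(17.5,18.5)  cross = 19.5·18.5 − 17.5·10 = 185.7500; (r_i+r_j)·cross = 37·185.7500 = 6872.7500
edge 3: (17.5,18.5)→(12,33.5)  cross = 17.5·33.5 − 12·18.5 = 364.2500; (r_i+r_j)·cross = 29.5·364.2500 = 10745.3750
edge 4: (12,33.5)→(6,32)  cross = 12·32 − 6·33.5 = 183.0000; (r_i+r_j)·cross = 18·183.0000 = 3294.0000
Σcross = 375.5000 → A = |Σcross|/2 = 187.7500 mm²
Σ(r_i+r_j)·cross = 13757.6250 → first moment M = |Σ|/6 = 2292.9375
R_c = M/A = 2292.9375/187.7500 = 12.2127 mm
θ = 336° = 5.864306 rad
V = θ·R_c·A = 5.864306·12.2127·187.7500 = 13446.488 mm³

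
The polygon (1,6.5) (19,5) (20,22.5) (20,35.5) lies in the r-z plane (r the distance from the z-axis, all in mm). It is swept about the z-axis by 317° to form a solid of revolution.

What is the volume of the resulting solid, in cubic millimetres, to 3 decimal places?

Volume = 21012.249 mm³

Profile (r,z), 4 vertices: (1,6.5) (19,5) (20,22.5) (20,35.5)
edge 0: (1,6.5)→(19,5)  cross = 1·5 − 19·6.5 = -118.5000; (r_i+r_j)·cross = 20·-118.5000 = -2370.0000
edge 1: (19,5)→(20,22.5)  cross = 19·22.5 − 20·5 = 327.5000; (r_i+r_j)·cross = 39·327.5000 = 12772.5000
edge 2: (20,22.5)→(20,35.5)  cross = 20·35.5 − 20·22.5 = 260.0000; (r_i+r_j)·cross = 40·260.0000 = 10400.0000
edge 3: (20,35.5)→(1,6.5)  cross = 20·6.5 − 1·35.5 = 94.5000; (r_i+r_j)·cross = 21·94.5000 = 1984.5000
Σcross = 563.5000 → A = |Σcross|/2 = 281.7500 mm²
Σ(r_i+r_j)·cross = 22787.0000 → first moment M = |Σ|/6 = 3797.8333
R_c = M/A = 3797.8333/281.7500 = 13.4794 mm
θ = 317° = 5.532694 rad
V = θ·R_c·A = 5.532694·13.4794·281.7500 = 21012.249 mm³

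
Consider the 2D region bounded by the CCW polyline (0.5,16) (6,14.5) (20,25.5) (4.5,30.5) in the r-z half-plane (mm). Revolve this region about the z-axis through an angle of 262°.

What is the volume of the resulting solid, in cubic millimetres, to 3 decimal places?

Profile (r,z), 4 vertices: (0.5,16) (6,14.5) (20,25.5) (4.5,30.5)
edge 0: (0.5,16)→(6,14.5)  cross = 0.5·14.5 − 6·16 = -88.7500; (r_i+r_j)·cross = 6.5·-88.7500 = -576.8750
edge 1: (6,14.5)→(20,25.5)  cross = 6·25.5 − 20·14.5 = -137.0000; (r_i+r_j)·cross = 26·-137.0000 = -3562.0000
edge 2: (20,25.5)→(4.5,30.5)  cross = 20·30.5 − 4.5·25.5 = 495.2500; (r_i+r_j)·cross = 24.5·495.2500 = 12133.6250
edge 3: (4.5,30.5)→(0.5,16)  cross = 4.5·16 − 0.5·30.5 = 56.7500; (r_i+r_j)·cross = 5·56.7500 = 283.7500
Σcross = 326.2500 → A = |Σcross|/2 = 163.1250 mm²
Σ(r_i+r_j)·cross = 8278.5000 → first moment M = |Σ|/6 = 1379.7500
R_c = M/A = 1379.7500/163.1250 = 8.4582 mm
θ = 262° = 4.572763 rad
V = θ·R_c·A = 4.572763·8.4582·163.1250 = 6309.269 mm³

Volume = 6309.269 mm³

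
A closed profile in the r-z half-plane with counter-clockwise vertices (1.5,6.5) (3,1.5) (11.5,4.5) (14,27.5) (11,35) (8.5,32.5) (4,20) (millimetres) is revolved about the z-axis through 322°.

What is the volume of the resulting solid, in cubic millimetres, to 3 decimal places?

Profile (r,z), 7 vertices: (1.5,6.5) (3,1.5) (11.5,4.5) (14,27.5) (11,35) (8.5,32.5) (4,20)
edge 0: (1.5,6.5)→(3,1.5)  cross = 1.5·1.5 − 3·6.5 = -17.2500; (r_i+r_j)·cross = 4.5·-17.2500 = -77.6250
edge 1: (3,1.5)→(11.5,4.5)  cross = 3·4.5 − 11.5·1.5 = -3.7500; (r_i+r_j)·cross = 14.5·-3.7500 = -54.3750
edge 2: (11.5,4.5)→(14,27.5)  cross = 11.5·27.5 − 14·4.5 = 253.2500; (r_i+r_j)·cross = 25.5·253.2500 = 6457.8750
edge 3: (14,27.5)→(11,35)  cross = 14·35 − 11·27.5 = 187.5000; (r_i+r_j)·cross = 25·187.5000 = 4687.5000
edge 4: (11,35)→(8.5,32.5)  cross = 11·32.5 − 8.5·35 = 60.0000; (r_i+r_j)·cross = 19.5·60.0000 = 1170.0000
edge 5: (8.5,32.5)→(4,20)  cross = 8.5·20 − 4·32.5 = 40.0000; (r_i+r_j)·cross = 12.5·40.0000 = 500.0000
edge 6: (4,20)→(1.5,6.5)  cross = 4·6.5 − 1.5·20 = -4.0000; (r_i+r_j)·cross = 5.5·-4.0000 = -22.0000
Σcross = 515.7500 → A = |Σcross|/2 = 257.8750 mm²
Σ(r_i+r_j)·cross = 12661.3750 → first moment M = |Σ|/6 = 2110.2292
R_c = M/A = 2110.2292/257.8750 = 8.1831 mm
θ = 322° = 5.619960 rad
V = θ·R_c·A = 5.619960·8.1831·257.8750 = 11859.404 mm³

Volume = 11859.404 mm³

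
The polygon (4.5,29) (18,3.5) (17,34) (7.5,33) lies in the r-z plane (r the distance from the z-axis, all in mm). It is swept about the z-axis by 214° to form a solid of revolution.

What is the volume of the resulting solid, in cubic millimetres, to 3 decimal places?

Volume = 10129.255 mm³

Profile (r,z), 4 vertices: (4.5,29) (18,3.5) (17,34) (7.5,33)
edge 0: (4.5,29)→(18,3.5)  cross = 4.5·3.5 − 18·29 = -506.2500; (r_i+r_j)·cross = 22.5·-506.2500 = -11390.6250
edge 1: (18,3.5)→(17,34)  cross = 18·34 − 17·3.5 = 552.5000; (r_i+r_j)·cross = 35·552.5000 = 19337.5000
edge 2: (17,34)→(7.5,33)  cross = 17·33 − 7.5·34 = 306.0000; (r_i+r_j)·cross = 24.5·306.0000 = 7497.0000
edge 3: (7.5,33)→(4.5,29)  cross = 7.5·29 − 4.5·33 = 69.0000; (r_i+r_j)·cross = 12·69.0000 = 828.0000
Σcross = 421.2500 → A = |Σcross|/2 = 210.6250 mm²
Σ(r_i+r_j)·cross = 16271.8750 → first moment M = |Σ|/6 = 2711.9792
R_c = M/A = 2711.9792/210.6250 = 12.8759 mm
θ = 214° = 3.735005 rad
V = θ·R_c·A = 3.735005·12.8759·210.6250 = 10129.255 mm³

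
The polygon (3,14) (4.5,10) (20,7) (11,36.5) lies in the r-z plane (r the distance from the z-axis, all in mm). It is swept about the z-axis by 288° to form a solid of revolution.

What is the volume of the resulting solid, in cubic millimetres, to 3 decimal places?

Volume = 13814.840 mm³

Profile (r,z), 4 vertices: (3,14) (4.5,10) (20,7) (11,36.5)
edge 0: (3,14)→(4.5,10)  cross = 3·10 − 4.5·14 = -33.0000; (r_i+r_j)·cross = 7.5·-33.0000 = -247.5000
edge 1: (4.5,10)→(20,7)  cross = 4.5·7 − 20·10 = -168.5000; (r_i+r_j)·cross = 24.5·-168.5000 = -4128.2500
edge 2: (20,7)→(11,36.5)  cross = 20·36.5 − 11·7 = 653.0000; (r_i+r_j)·cross = 31·653.0000 = 20243.0000
edge 3: (11,36.5)→(3,14)  cross = 11·14 − 3·36.5 = 44.5000; (r_i+r_j)·cross = 14·44.5000 = 623.0000
Σcross = 496.0000 → A = |Σcross|/2 = 248.0000 mm²
Σ(r_i+r_j)·cross = 16490.2500 → first moment M = |Σ|/6 = 2748.3750
R_c = M/A = 2748.3750/248.0000 = 11.0822 mm
θ = 288° = 5.026548 rad
V = θ·R_c·A = 5.026548·11.0822·248.0000 = 13814.840 mm³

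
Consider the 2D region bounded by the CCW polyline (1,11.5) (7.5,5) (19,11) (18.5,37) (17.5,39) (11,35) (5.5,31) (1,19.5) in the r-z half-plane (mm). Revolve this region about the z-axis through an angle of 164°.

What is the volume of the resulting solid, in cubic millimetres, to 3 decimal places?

Profile (r,z), 8 vertices: (1,11.5) (7.5,5) (19,11) (18.5,37) (17.5,39) (11,35) (5.5,31) (1,19.5)
edge 0: (1,11.5)→(7.5,5)  cross = 1·5 − 7.5·11.5 = -81.2500; (r_i+r_j)·cross = 8.5·-81.2500 = -690.6250
edge 1: (7.5,5)→(19,11)  cross = 7.5·11 − 19·5 = -12.5000; (r_i+r_j)·cross = 26.5·-12.5000 = -331.2500
edge 2: (19,11)→(18.5,37)  cross = 19·37 − 18.5·11 = 499.5000; (r_i+r_j)·cross = 37.5·499.5000 = 18731.2500
edge 3: (18.5,37)→(17.5,39)  cross = 18.5·39 − 17.5·37 = 74.0000; (r_i+r_j)·cross = 36·74.0000 = 2664.0000
edge 4: (17.5,39)→(11,35)  cross = 17.5·35 − 11·39 = 183.5000; (r_i+r_j)·cross = 28.5·183.5000 = 5229.7500
edge 5: (11,35)→(5.5,31)  cross = 11·31 − 5.5·35 = 148.5000; (r_i+r_j)·cross = 16.5·148.5000 = 2450.2500
edge 6: (5.5,31)→(1,19.5)  cross = 5.5·19.5 − 1·31 = 76.2500; (r_i+r_j)·cross = 6.5·76.2500 = 495.6250
edge 7: (1,19.5)→(1,11.5)  cross = 1·11.5 − 1·19.5 = -8.0000; (r_i+r_j)·cross = 2·-8.0000 = -16.0000
Σcross = 880.0000 → A = |Σcross|/2 = 440.0000 mm²
Σ(r_i+r_j)·cross = 28533.0000 → first moment M = |Σ|/6 = 4755.5000
R_c = M/A = 4755.5000/440.0000 = 10.8080 mm
θ = 164° = 2.862340 rad
V = θ·R_c·A = 2.862340·10.8080·440.0000 = 13611.858 mm³

Volume = 13611.858 mm³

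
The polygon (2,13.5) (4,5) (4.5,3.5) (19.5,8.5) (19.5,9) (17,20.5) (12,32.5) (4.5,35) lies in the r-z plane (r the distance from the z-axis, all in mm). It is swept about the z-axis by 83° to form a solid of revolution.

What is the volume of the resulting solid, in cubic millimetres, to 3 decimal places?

Profile (r,z), 8 vertices: (2,13.5) (4,5) (4.5,3.5) (19.5,8.5) (19.5,9) (17,20.5) (12,32.5) (4.5,35)
edge 0: (2,13.5)→(4,5)  cross = 2·5 − 4·13.5 = -44.0000; (r_i+r_j)·cross = 6·-44.0000 = -264.0000
edge 1: (4,5)→(4.5,3.5)  cross = 4·3.5 − 4.5·5 = -8.5000; (r_i+r_j)·cross = 8.5·-8.5000 = -72.2500
edge 2: (4.5,3.5)→(19.5,8.5)  cross = 4.5·8.5 − 19.5·3.5 = -30.0000; (r_i+r_j)·cross = 24·-30.0000 = -720.0000
edge 3: (19.5,8.5)→(19.5,9)  cross = 19.5·9 − 19.5·8.5 = 9.7500; (r_i+r_j)·cross = 39·9.7500 = 380.2500
edge 4: (19.5,9)→(17,20.5)  cross = 19.5·20.5 − 17·9 = 246.7500; (r_i+r_j)·cross = 36.5·246.7500 = 9006.3750
edge 5: (17,20.5)→(12,32.5)  cross = 17·32.5 − 12·20.5 = 306.5000; (r_i+r_j)·cross = 29·306.5000 = 8888.5000
edge 6: (12,32.5)→(4.5,35)  cross = 12·35 − 4.5·32.5 = 273.7500; (r_i+r_j)·cross = 16.5·273.7500 = 4516.8750
edge 7: (4.5,35)→(2,13.5)  cross = 4.5·13.5 − 2·35 = -9.2500; (r_i+r_j)·cross = 6.5·-9.2500 = -60.1250
Σcross = 745.0000 → A = |Σcross|/2 = 372.5000 mm²
Σ(r_i+r_j)·cross = 21675.6250 → first moment M = |Σ|/6 = 3612.6042
R_c = M/A = 3612.6042/372.5000 = 9.6983 mm
θ = 83° = 1.448623 rad
V = θ·R_c·A = 1.448623·9.6983·372.5000 = 5233.302 mm³

Volume = 5233.302 mm³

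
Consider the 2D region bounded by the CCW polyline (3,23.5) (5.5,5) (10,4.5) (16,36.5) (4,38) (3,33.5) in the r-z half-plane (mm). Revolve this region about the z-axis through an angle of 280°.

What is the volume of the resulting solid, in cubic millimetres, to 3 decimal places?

Volume = 12588.304 mm³

Profile (r,z), 6 vertices: (3,23.5) (5.5,5) (10,4.5) (16,36.5) (4,38) (3,33.5)
edge 0: (3,23.5)→(5.5,5)  cross = 3·5 − 5.5·23.5 = -114.2500; (r_i+r_j)·cross = 8.5·-114.2500 = -971.1250
edge 1: (5.5,5)→(10,4.5)  cross = 5.5·4.5 − 10·5 = -25.2500; (r_i+r_j)·cross = 15.5·-25.2500 = -391.3750
edge 2: (10,4.5)→(16,36.5)  cross = 10·36.5 − 16·4.5 = 293.0000; (r_i+r_j)·cross = 26·293.0000 = 7618.0000
edge 3: (16,36.5)→(4,38)  cross = 16·38 − 4·36.5 = 462.0000; (r_i+r_j)·cross = 20·462.0000 = 9240.0000
edge 4: (4,38)→(3,33.5)  cross = 4·33.5 − 3·38 = 20.0000; (r_i+r_j)·cross = 7·20.0000 = 140.0000
edge 5: (3,33.5)→(3,23.5)  cross = 3·23.5 − 3·33.5 = -30.0000; (r_i+r_j)·cross = 6·-30.0000 = -180.0000
Σcross = 605.5000 → A = |Σcross|/2 = 302.7500 mm²
Σ(r_i+r_j)·cross = 15455.5000 → first moment M = |Σ|/6 = 2575.9167
R_c = M/A = 2575.9167/302.7500 = 8.5084 mm
θ = 280° = 4.886922 rad
V = θ·R_c·A = 4.886922·8.5084·302.7500 = 12588.304 mm³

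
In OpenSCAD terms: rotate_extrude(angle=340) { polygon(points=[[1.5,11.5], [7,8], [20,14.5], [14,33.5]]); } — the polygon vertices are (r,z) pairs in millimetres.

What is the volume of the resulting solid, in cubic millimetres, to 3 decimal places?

Volume = 15263.421 mm³

Profile (r,z), 4 vertices: (1.5,11.5) (7,8) (20,14.5) (14,33.5)
edge 0: (1.5,11.5)→(7,8)  cross = 1.5·8 − 7·11.5 = -68.5000; (r_i+r_j)·cross = 8.5·-68.5000 = -582.2500
edge 1: (7,8)→(20,14.5)  cross = 7·14.5 − 20·8 = -58.5000; (r_i+r_j)·cross = 27·-58.5000 = -1579.5000
edge 2: (20,14.5)→(14,33.5)  cross = 20·33.5 − 14·14.5 = 467.0000; (r_i+r_j)·cross = 34·467.0000 = 15878.0000
edge 3: (14,33.5)→(1.5,11.5)  cross = 14·11.5 − 1.5·33.5 = 110.7500; (r_i+r_j)·cross = 15.5·110.7500 = 1716.6250
Σcross = 450.7500 → A = |Σcross|/2 = 225.3750 mm²
Σ(r_i+r_j)·cross = 15432.8750 → first moment M = |Σ|/6 = 2572.1458
R_c = M/A = 2572.1458/225.3750 = 11.4127 mm
θ = 340° = 5.934119 rad
V = θ·R_c·A = 5.934119·11.4127·225.3750 = 15263.421 mm³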